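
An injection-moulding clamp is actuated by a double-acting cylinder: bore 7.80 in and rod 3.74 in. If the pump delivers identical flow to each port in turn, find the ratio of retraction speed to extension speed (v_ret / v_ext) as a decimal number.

v_ret/v_ext ≈ 1.30

Cap-side area A_cap = π/4 × (7.80 in)² = 47.78 in^2
Rod-side annular area A_ann = π/4 × (7.80² − 3.74²) = 36.80 in^2
For equal Q, v ∝ 1/A, so v_ret/v_ext = A_cap/A_ann.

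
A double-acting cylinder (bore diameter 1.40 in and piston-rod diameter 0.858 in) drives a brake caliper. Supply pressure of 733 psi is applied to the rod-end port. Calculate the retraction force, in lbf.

Rod-side annular area A_ann = π/4 × (1.40² − 0.858²) = 0.9612 in^2
On retraction the pressure acts on the annular area (bore minus rod).
F = P × A_ann

F ≈ 705 lbf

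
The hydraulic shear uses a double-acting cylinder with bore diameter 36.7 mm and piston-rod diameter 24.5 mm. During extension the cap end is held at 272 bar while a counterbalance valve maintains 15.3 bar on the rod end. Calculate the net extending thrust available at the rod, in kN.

F ≈ 27.9 kN

Cap-side area A_cap = π/4 × (36.7 mm)² = 1058 mm^2
Rod-side annular area A_ann = π/4 × (36.7² − 24.5²) = 586.4 mm^2
Net thrust = P_cap·A_cap − P_rod·A_ann = 28.77 kN − 0.8972 kN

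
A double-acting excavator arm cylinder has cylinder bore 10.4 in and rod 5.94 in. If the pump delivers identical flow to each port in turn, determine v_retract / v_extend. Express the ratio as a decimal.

Cap-side area A_cap = π/4 × (10.4 in)² = 84.95 in^2
Rod-side annular area A_ann = π/4 × (10.4² − 5.94²) = 57.24 in^2
For equal Q, v ∝ 1/A, so v_ret/v_ext = A_cap/A_ann.

v_ret/v_ext ≈ 1.48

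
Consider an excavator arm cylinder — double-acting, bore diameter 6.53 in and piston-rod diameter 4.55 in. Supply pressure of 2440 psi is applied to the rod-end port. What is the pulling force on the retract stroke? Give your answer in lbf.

Rod-side annular area A_ann = π/4 × (6.53² − 4.55²) = 17.23 in^2
On retraction the pressure acts on the annular area (bore minus rod).
F = P × A_ann

F ≈ 42000 lbf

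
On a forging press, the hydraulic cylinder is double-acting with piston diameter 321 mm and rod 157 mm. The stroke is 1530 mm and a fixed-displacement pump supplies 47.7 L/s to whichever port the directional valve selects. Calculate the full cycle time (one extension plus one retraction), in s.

t ≈ 4.57 s

Cap-side area A_cap = π/4 × (321 mm)² = 80930 mm^2
Rod-side annular area A_ann = π/4 × (321² − 157²) = 61570 mm^2
t_ext = A_cap·L/Q = 2.596 s
t_ret = A_ann·L/Q = 1.975 s
t_cycle = t_ext + t_ret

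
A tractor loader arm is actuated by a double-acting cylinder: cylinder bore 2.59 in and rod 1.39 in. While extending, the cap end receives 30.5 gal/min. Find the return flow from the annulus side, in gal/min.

Cap-side area A_cap = π/4 × (2.59 in)² = 5.269 in^2
Rod-side annular area A_ann = π/4 × (2.59² − 1.39²) = 3.751 in^2
Piston speed v = Q_in/A_cap; rod-end outflow Q_out = v × A_ann = Q_in × A_ann/A_cap.

Q_out ≈ 21.7 gal/min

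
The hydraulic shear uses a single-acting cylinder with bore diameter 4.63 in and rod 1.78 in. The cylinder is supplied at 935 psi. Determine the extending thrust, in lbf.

Cap-side area A_cap = π/4 × (4.63 in)² = 16.84 in^2
F = P × A_cap = 935 psi × A_cap

F ≈ 15700 lbf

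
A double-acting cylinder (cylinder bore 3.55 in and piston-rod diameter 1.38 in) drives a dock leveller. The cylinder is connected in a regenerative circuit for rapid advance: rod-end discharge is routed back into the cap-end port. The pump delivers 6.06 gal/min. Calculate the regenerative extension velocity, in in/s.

v ≈ 15.6 in/s

In regeneration the rod-end outflow joins the pump flow into the cap end, so the net volume the pump must supply per unit advance equals the rod cross-section area.
Rod cross-section A_rod = π/4 × (1.38 in)² = 1.496 in^2
v = Q_pump / A_rod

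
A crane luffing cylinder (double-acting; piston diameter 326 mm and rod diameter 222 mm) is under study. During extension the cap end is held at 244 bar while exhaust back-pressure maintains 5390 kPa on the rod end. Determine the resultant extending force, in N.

Cap-side area A_cap = π/4 × (326 mm)² = 83470 mm^2
Rod-side annular area A_ann = π/4 × (326² − 222²) = 44760 mm^2
Net thrust = P_cap·A_cap − P_rod·A_ann = 2.037e6 N − 2.413e5 N

F ≈ 1.80e6 N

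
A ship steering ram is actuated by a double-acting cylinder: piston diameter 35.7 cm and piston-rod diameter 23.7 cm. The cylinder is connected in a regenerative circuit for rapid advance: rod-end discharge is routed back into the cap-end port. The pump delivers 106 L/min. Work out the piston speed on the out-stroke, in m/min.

In regeneration the rod-end outflow joins the pump flow into the cap end, so the net volume the pump must supply per unit advance equals the rod cross-section area.
Rod cross-section A_rod = π/4 × (23.7 cm)² = 441.2 cm^2
v = Q_pump / A_rod

v ≈ 2.40 m/min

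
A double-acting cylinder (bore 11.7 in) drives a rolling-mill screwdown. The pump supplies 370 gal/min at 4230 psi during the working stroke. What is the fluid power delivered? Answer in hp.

W ≈ 913 hp

Hydraulic power = P × Q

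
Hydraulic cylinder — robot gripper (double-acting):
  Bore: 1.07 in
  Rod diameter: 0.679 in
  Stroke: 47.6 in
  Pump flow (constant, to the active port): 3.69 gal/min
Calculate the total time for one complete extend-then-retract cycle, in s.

t ≈ 4.81 s

Cap-side area A_cap = π/4 × (1.07 in)² = 0.8992 in^2
Rod-side annular area A_ann = π/4 × (1.07² − 0.679²) = 0.5371 in^2
t_ext = A_cap·L/Q = 3.013 s
t_ret = A_ann·L/Q = 1.800 s
t_cycle = t_ext + t_ret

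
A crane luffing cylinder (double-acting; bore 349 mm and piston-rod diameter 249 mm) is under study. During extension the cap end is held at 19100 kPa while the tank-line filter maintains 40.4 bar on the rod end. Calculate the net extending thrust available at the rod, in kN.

Cap-side area A_cap = π/4 × (349 mm)² = 95660 mm^2
Rod-side annular area A_ann = π/4 × (349² − 249²) = 46970 mm^2
Net thrust = P_cap·A_cap − P_rod·A_ann = 1827 kN − 189.7 kN

F ≈ 1640 kN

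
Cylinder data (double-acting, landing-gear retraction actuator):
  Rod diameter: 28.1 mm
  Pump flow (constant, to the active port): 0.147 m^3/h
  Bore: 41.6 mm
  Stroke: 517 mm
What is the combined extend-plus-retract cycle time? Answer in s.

t ≈ 26.6 s

Cap-side area A_cap = π/4 × (41.6 mm)² = 1359 mm^2
Rod-side annular area A_ann = π/4 × (41.6² − 28.1²) = 739.0 mm^2
t_ext = A_cap·L/Q = 17.21 s
t_ret = A_ann·L/Q = 9.357 s
t_cycle = t_ext + t_ret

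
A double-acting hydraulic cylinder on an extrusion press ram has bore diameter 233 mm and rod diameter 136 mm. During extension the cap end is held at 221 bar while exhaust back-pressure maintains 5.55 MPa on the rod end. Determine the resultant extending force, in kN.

Cap-side area A_cap = π/4 × (233 mm)² = 42640 mm^2
Rod-side annular area A_ann = π/4 × (233² − 136²) = 28110 mm^2
Net thrust = P_cap·A_cap − P_rod·A_ann = 942.3 kN − 156.0 kN

F ≈ 786 kN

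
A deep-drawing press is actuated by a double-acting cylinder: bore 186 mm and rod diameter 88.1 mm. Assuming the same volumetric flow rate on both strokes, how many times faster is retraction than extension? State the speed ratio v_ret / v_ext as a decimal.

Cap-side area A_cap = π/4 × (186 mm)² = 27170 mm^2
Rod-side annular area A_ann = π/4 × (186² − 88.1²) = 21080 mm^2
For equal Q, v ∝ 1/A, so v_ret/v_ext = A_cap/A_ann.

v_ret/v_ext ≈ 1.29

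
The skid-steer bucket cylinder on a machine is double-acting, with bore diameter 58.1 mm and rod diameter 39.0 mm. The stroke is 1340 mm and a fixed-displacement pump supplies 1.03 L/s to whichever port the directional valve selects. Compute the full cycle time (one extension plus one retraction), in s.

t ≈ 5.34 s

Cap-side area A_cap = π/4 × (58.1 mm)² = 2651 mm^2
Rod-side annular area A_ann = π/4 × (58.1² − 39.0²) = 1457 mm^2
t_ext = A_cap·L/Q = 3.449 s
t_ret = A_ann·L/Q = 1.895 s
t_cycle = t_ext + t_ret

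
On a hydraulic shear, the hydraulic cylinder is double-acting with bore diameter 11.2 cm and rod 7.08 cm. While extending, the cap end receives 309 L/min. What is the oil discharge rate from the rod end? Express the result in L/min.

Q_out ≈ 186 L/min

Cap-side area A_cap = π/4 × (11.2 cm)² = 98.52 cm^2
Rod-side annular area A_ann = π/4 × (11.2² − 7.08²) = 59.15 cm^2
Piston speed v = Q_in/A_cap; rod-end outflow Q_out = v × A_ann = Q_in × A_ann/A_cap.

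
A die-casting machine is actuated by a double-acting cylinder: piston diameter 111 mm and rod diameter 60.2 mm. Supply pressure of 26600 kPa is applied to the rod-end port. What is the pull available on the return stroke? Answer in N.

F ≈ 1.82e5 N

Rod-side annular area A_ann = π/4 × (111² − 60.2²) = 6831 mm^2
On retraction the pressure acts on the annular area (bore minus rod).
F = P × A_ann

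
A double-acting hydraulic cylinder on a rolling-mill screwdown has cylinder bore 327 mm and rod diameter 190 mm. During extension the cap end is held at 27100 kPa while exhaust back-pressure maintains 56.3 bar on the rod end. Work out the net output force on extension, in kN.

F ≈ 1960 kN

Cap-side area A_cap = π/4 × (327 mm)² = 83980 mm^2
Rod-side annular area A_ann = π/4 × (327² − 190²) = 55630 mm^2
Net thrust = P_cap·A_cap − P_rod·A_ann = 2276 kN − 313.2 kN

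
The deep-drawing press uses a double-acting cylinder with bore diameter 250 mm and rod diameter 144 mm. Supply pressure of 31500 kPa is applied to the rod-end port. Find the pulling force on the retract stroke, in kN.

F ≈ 1030 kN

Rod-side annular area A_ann = π/4 × (250² − 144²) = 32800 mm^2
On retraction the pressure acts on the annular area (bore minus rod).
F = P × A_ann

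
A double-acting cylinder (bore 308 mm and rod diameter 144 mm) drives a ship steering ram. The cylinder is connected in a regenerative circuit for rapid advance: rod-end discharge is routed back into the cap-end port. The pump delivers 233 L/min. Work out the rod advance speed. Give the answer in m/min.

v ≈ 14.3 m/min

In regeneration the rod-end outflow joins the pump flow into the cap end, so the net volume the pump must supply per unit advance equals the rod cross-section area.
Rod cross-section A_rod = π/4 × (144 mm)² = 16290 mm^2
v = Q_pump / A_rod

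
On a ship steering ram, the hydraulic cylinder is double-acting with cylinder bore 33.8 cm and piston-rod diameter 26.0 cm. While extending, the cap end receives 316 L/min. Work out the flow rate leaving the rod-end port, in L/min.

Q_out ≈ 129 L/min

Cap-side area A_cap = π/4 × (33.8 cm)² = 897.3 cm^2
Rod-side annular area A_ann = π/4 × (33.8² − 26.0²) = 366.3 cm^2
Piston speed v = Q_in/A_cap; rod-end outflow Q_out = v × A_ann = Q_in × A_ann/A_cap.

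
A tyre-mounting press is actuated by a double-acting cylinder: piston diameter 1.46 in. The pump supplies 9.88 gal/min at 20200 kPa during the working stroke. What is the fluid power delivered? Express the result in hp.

Hydraulic power = P × Q

W ≈ 16.9 hp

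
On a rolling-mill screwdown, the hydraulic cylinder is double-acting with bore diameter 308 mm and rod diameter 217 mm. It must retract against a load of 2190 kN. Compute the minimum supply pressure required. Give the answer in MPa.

Rod-side annular area A_ann = π/4 × (308² − 217²) = 37520 mm^2
Retraction: pressure acts on the annular area.
P = F / A = 2190 kN / A

P ≈ 58.4 MPa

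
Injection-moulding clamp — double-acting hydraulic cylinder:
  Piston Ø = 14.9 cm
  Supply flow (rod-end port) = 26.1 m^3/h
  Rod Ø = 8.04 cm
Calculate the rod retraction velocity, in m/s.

v ≈ 0.587 m/s

Rod-side annular area A_ann = π/4 × (14.9² − 8.04²) = 123.6 cm^2
Flow into the rod-end port fills the annular volume.
v = Q / A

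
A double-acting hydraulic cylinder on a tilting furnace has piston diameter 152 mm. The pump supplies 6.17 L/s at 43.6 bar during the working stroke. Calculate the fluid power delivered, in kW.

W ≈ 26.9 kW

Hydraulic power = P × Q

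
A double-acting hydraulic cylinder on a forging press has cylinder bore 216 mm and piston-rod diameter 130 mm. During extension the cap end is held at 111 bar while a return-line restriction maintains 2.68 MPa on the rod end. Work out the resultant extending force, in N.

F ≈ 3.44e5 N

Cap-side area A_cap = π/4 × (216 mm)² = 36640 mm^2
Rod-side annular area A_ann = π/4 × (216² − 130²) = 23370 mm^2
Net thrust = P_cap·A_cap − P_rod·A_ann = 4.067e5 N − 62630 N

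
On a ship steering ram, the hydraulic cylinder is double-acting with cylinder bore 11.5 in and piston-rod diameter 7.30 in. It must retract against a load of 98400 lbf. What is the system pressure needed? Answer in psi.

Rod-side annular area A_ann = π/4 × (11.5² − 7.30²) = 62.02 in^2
Retraction: pressure acts on the annular area.
P = F / A = 98400 lbf / A

P ≈ 1590 psi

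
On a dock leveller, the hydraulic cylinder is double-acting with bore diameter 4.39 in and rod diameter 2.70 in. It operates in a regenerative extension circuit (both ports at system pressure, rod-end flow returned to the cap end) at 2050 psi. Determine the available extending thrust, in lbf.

F ≈ 11700 lbf

With equal pressure on both faces, forces on the annular region cancel; the net push is pressure × rod cross-section.
Rod cross-section A_rod = π/4 × (2.70 in)² = 5.726 in^2
F = P × A_rod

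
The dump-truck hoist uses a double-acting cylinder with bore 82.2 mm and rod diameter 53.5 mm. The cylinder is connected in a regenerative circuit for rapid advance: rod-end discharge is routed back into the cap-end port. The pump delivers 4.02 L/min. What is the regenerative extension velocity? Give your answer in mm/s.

In regeneration the rod-end outflow joins the pump flow into the cap end, so the net volume the pump must supply per unit advance equals the rod cross-section area.
Rod cross-section A_rod = π/4 × (53.5 mm)² = 2248 mm^2
v = Q_pump / A_rod

v ≈ 29.8 mm/s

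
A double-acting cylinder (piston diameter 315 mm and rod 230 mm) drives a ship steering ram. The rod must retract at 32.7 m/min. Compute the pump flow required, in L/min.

Q ≈ 1190 L/min

Rod-side annular area A_ann = π/4 × (315² − 230²) = 36380 mm^2
Q = A × v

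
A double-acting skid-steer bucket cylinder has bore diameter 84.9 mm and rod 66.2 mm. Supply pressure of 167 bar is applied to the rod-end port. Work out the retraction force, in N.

F ≈ 37100 N

Rod-side annular area A_ann = π/4 × (84.9² − 66.2²) = 2219 mm^2
On retraction the pressure acts on the annular area (bore minus rod).
F = P × A_ann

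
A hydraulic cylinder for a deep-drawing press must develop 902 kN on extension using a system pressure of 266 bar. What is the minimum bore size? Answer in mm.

D ≈ 208 mm

Extension force acts on the full piston face: F = P × (π/4)D².
D = √(4F / (πP)) = √(4 × 902 kN / (π × 266 bar))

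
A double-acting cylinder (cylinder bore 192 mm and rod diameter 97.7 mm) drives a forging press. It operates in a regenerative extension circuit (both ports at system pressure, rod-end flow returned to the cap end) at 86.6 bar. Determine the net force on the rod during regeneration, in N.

F ≈ 64900 N

With equal pressure on both faces, forces on the annular region cancel; the net push is pressure × rod cross-section.
Rod cross-section A_rod = π/4 × (97.7 mm)² = 7497 mm^2
F = P × A_rod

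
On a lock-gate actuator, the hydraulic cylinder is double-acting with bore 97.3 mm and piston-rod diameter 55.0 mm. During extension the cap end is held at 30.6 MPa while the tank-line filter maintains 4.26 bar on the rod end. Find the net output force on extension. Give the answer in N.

F ≈ 2.25e5 N

Cap-side area A_cap = π/4 × (97.3 mm)² = 7436 mm^2
Rod-side annular area A_ann = π/4 × (97.3² − 55.0²) = 5060 mm^2
Net thrust = P_cap·A_cap − P_rod·A_ann = 2.275e5 N − 2155 N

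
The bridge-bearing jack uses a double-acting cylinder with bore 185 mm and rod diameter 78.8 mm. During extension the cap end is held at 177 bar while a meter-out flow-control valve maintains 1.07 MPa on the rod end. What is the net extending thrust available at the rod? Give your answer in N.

F ≈ 4.52e5 N

Cap-side area A_cap = π/4 × (185 mm)² = 26880 mm^2
Rod-side annular area A_ann = π/4 × (185² − 78.8²) = 22000 mm^2
Net thrust = P_cap·A_cap − P_rod·A_ann = 4.758e5 N − 23540 N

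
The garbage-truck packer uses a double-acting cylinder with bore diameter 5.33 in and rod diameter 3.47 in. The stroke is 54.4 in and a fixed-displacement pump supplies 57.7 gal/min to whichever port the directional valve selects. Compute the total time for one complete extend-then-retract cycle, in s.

Cap-side area A_cap = π/4 × (5.33 in)² = 22.31 in^2
Rod-side annular area A_ann = π/4 × (5.33² − 3.47²) = 12.86 in^2
t_ext = A_cap·L/Q = 5.464 s
t_ret = A_ann·L/Q = 3.148 s
t_cycle = t_ext + t_ret

t ≈ 8.61 s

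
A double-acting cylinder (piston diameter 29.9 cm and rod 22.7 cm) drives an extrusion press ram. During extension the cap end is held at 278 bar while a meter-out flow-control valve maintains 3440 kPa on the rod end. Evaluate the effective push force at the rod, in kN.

Cap-side area A_cap = π/4 × (29.9 cm)² = 702.2 cm^2
Rod-side annular area A_ann = π/4 × (29.9² − 22.7²) = 297.4 cm^2
Net thrust = P_cap·A_cap − P_rod·A_ann = 1952 kN − 102.3 kN

F ≈ 1850 kN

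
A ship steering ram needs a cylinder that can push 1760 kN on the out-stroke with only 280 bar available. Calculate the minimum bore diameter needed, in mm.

Extension force acts on the full piston face: F = P × (π/4)D².
D = √(4F / (πP)) = √(4 × 1760 kN / (π × 280 bar))

D ≈ 283 mm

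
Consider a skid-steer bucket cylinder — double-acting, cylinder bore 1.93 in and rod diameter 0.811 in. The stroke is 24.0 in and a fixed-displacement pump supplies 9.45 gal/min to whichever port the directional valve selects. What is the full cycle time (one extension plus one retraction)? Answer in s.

t ≈ 3.52 s

Cap-side area A_cap = π/4 × (1.93 in)² = 2.926 in^2
Rod-side annular area A_ann = π/4 × (1.93² − 0.811²) = 2.409 in^2
t_ext = A_cap·L/Q = 1.930 s
t_ret = A_ann·L/Q = 1.589 s
t_cycle = t_ext + t_ret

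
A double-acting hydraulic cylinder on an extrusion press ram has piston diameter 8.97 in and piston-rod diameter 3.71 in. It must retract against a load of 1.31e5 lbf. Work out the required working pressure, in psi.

P ≈ 2500 psi

Rod-side annular area A_ann = π/4 × (8.97² − 3.71²) = 52.38 in^2
Retraction: pressure acts on the annular area.
P = F / A = 1.31e5 lbf / A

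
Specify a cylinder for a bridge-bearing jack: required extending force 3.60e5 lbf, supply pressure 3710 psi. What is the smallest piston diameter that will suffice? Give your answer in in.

D ≈ 11.1 in

Extension force acts on the full piston face: F = P × (π/4)D².
D = √(4F / (πP)) = √(4 × 3.60e5 lbf / (π × 3710 psi))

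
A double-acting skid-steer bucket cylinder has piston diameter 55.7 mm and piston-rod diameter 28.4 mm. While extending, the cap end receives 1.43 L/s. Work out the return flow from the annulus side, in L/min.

Cap-side area A_cap = π/4 × (55.7 mm)² = 2437 mm^2
Rod-side annular area A_ann = π/4 × (55.7² − 28.4²) = 1803 mm^2
Piston speed v = Q_in/A_cap; rod-end outflow Q_out = v × A_ann = Q_in × A_ann/A_cap.

Q_out ≈ 63.5 L/min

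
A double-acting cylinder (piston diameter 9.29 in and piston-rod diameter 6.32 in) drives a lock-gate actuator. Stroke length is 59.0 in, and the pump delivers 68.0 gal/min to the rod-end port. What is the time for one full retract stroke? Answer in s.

Rod-side annular area A_ann = π/4 × (9.29² − 6.32²) = 36.41 in^2
Swept volume V = A × L; t = V / Q = A·L / Q

t ≈ 8.21 s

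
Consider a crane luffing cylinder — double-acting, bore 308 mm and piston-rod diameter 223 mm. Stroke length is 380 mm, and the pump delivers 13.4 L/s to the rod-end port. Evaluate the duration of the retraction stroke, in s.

t ≈ 1.01 s

Rod-side annular area A_ann = π/4 × (308² − 223²) = 35450 mm^2
Swept volume V = A × L; t = V / Q = A·L / Q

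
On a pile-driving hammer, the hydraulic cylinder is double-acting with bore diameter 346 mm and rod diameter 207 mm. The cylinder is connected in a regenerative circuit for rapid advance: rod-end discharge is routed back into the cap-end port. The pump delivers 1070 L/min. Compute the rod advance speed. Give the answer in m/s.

In regeneration the rod-end outflow joins the pump flow into the cap end, so the net volume the pump must supply per unit advance equals the rod cross-section area.
Rod cross-section A_rod = π/4 × (207 mm)² = 33650 mm^2
v = Q_pump / A_rod

v ≈ 0.530 m/s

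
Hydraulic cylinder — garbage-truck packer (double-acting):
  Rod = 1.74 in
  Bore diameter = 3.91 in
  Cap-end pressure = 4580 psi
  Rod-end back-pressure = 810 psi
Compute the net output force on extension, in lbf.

Cap-side area A_cap = π/4 × (3.91 in)² = 12.01 in^2
Rod-side annular area A_ann = π/4 × (3.91² − 1.74²) = 9.629 in^2
Net thrust = P_cap·A_cap − P_rod·A_ann = 54990 lbf − 7800 lbf

F ≈ 47200 lbf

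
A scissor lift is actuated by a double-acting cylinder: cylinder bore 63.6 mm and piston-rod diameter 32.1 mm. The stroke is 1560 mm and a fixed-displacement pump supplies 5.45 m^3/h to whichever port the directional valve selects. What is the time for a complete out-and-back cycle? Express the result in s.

t ≈ 5.71 s

Cap-side area A_cap = π/4 × (63.6 mm)² = 3177 mm^2
Rod-side annular area A_ann = π/4 × (63.6² − 32.1²) = 2368 mm^2
t_ext = A_cap·L/Q = 3.274 s
t_ret = A_ann·L/Q = 2.440 s
t_cycle = t_ext + t_ret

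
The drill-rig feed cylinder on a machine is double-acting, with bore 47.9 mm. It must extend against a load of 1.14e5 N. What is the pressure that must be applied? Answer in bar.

P ≈ 633 bar

Cap-side area A_cap = π/4 × (47.9 mm)² = 1802 mm^2
P = F / A = 1.14e5 N / A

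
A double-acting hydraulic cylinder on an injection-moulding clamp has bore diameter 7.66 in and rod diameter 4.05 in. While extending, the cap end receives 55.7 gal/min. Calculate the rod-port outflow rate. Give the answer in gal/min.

Q_out ≈ 40.1 gal/min

Cap-side area A_cap = π/4 × (7.66 in)² = 46.08 in^2
Rod-side annular area A_ann = π/4 × (7.66² − 4.05²) = 33.20 in^2
Piston speed v = Q_in/A_cap; rod-end outflow Q_out = v × A_ann = Q_in × A_ann/A_cap.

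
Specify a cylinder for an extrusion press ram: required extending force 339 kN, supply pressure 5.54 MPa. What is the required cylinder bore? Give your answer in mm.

D ≈ 279 mm

Extension force acts on the full piston face: F = P × (π/4)D².
D = √(4F / (πP)) = √(4 × 339 kN / (π × 5.54 MPa))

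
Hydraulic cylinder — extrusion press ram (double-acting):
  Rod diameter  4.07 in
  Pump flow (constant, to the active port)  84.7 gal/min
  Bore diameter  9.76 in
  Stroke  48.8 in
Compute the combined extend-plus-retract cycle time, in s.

Cap-side area A_cap = π/4 × (9.76 in)² = 74.82 in^2
Rod-side annular area A_ann = π/4 × (9.76² − 4.07²) = 61.81 in^2
t_ext = A_cap·L/Q = 11.20 s
t_ret = A_ann·L/Q = 9.249 s
t_cycle = t_ext + t_ret

t ≈ 20.4 s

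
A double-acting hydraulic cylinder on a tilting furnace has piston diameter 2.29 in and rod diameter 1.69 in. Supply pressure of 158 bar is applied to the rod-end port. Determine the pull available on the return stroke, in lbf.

F ≈ 4300 lbf

Rod-side annular area A_ann = π/4 × (2.29² − 1.69²) = 1.876 in^2
On retraction the pressure acts on the annular area (bore minus rod).
F = P × A_ann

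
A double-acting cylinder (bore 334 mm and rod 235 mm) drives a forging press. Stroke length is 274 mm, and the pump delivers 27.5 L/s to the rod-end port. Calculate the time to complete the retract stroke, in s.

t ≈ 0.441 s

Rod-side annular area A_ann = π/4 × (334² − 235²) = 44240 mm^2
Swept volume V = A × L; t = V / Q = A·L / Q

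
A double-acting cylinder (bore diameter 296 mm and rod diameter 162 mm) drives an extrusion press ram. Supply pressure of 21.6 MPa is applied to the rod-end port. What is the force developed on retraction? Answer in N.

F ≈ 1.04e6 N

Rod-side annular area A_ann = π/4 × (296² − 162²) = 48200 mm^2
On retraction the pressure acts on the annular area (bore minus rod).
F = P × A_ann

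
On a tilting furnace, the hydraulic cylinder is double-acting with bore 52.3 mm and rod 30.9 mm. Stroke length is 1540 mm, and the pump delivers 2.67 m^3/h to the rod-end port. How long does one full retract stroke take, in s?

t ≈ 2.90 s

Rod-side annular area A_ann = π/4 × (52.3² − 30.9²) = 1398 mm^2
Swept volume V = A × L; t = V / Q = A·L / Q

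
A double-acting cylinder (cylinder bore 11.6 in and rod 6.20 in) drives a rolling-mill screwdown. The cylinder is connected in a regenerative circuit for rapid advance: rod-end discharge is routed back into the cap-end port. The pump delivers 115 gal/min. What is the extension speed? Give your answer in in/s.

v ≈ 14.7 in/s

In regeneration the rod-end outflow joins the pump flow into the cap end, so the net volume the pump must supply per unit advance equals the rod cross-section area.
Rod cross-section A_rod = π/4 × (6.20 in)² = 30.19 in^2
v = Q_pump / A_rod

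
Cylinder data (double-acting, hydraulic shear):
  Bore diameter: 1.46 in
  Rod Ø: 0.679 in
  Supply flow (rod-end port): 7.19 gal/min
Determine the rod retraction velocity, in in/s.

Rod-side annular area A_ann = π/4 × (1.46² − 0.679²) = 1.312 in^2
Flow into the rod-end port fills the annular volume.
v = Q / A

v ≈ 21.1 in/s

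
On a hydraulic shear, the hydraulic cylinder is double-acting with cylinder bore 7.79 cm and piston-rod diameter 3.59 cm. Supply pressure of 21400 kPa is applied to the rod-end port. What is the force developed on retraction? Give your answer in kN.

Rod-side annular area A_ann = π/4 × (7.79² − 3.59²) = 37.54 cm^2
On retraction the pressure acts on the annular area (bore minus rod).
F = P × A_ann

F ≈ 80.3 kN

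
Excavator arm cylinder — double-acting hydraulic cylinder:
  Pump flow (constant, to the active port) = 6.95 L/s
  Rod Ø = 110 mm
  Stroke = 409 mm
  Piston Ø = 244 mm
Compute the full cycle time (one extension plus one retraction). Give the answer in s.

Cap-side area A_cap = π/4 × (244 mm)² = 46760 mm^2
Rod-side annular area A_ann = π/4 × (244² − 110²) = 37260 mm^2
t_ext = A_cap·L/Q = 2.752 s
t_ret = A_ann·L/Q = 2.192 s
t_cycle = t_ext + t_ret

t ≈ 4.94 s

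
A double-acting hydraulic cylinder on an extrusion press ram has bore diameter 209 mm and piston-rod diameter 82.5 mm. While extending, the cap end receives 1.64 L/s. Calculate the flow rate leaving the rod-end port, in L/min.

Cap-side area A_cap = π/4 × (209 mm)² = 34310 mm^2
Rod-side annular area A_ann = π/4 × (209² − 82.5²) = 28960 mm^2
Piston speed v = Q_in/A_cap; rod-end outflow Q_out = v × A_ann = Q_in × A_ann/A_cap.

Q_out ≈ 83.1 L/min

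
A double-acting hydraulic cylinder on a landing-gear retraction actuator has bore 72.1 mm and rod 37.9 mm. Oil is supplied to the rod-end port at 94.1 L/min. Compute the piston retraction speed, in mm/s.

v ≈ 531 mm/s

Rod-side annular area A_ann = π/4 × (72.1² − 37.9²) = 2955 mm^2
Flow into the rod-end port fills the annular volume.
v = Q / A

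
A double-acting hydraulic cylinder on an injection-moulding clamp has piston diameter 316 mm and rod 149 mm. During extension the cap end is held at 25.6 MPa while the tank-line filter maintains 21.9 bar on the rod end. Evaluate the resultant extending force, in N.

F ≈ 1.87e6 N

Cap-side area A_cap = π/4 × (316 mm)² = 78430 mm^2
Rod-side annular area A_ann = π/4 × (316² − 149²) = 60990 mm^2
Net thrust = P_cap·A_cap − P_rod·A_ann = 2.008e6 N − 1.336e5 N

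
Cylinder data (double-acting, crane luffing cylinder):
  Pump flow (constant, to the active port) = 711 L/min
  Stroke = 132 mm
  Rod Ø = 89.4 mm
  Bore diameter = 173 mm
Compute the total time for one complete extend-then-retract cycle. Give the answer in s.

t ≈ 0.454 s

Cap-side area A_cap = π/4 × (173 mm)² = 23510 mm^2
Rod-side annular area A_ann = π/4 × (173² − 89.4²) = 17230 mm^2
t_ext = A_cap·L/Q = 0.2618 s
t_ret = A_ann·L/Q = 0.1919 s
t_cycle = t_ext + t_ret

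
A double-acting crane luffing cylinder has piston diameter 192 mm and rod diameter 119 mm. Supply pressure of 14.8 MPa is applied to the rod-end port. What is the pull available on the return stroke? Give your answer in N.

F ≈ 2.64e5 N

Rod-side annular area A_ann = π/4 × (192² − 119²) = 17830 mm^2
On retraction the pressure acts on the annular area (bore minus rod).
F = P × A_ann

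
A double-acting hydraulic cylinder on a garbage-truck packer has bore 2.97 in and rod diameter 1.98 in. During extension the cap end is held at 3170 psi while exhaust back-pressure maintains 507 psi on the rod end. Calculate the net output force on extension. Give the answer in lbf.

Cap-side area A_cap = π/4 × (2.97 in)² = 6.928 in^2
Rod-side annular area A_ann = π/4 × (2.97² − 1.98²) = 3.849 in^2
Net thrust = P_cap·A_cap − P_rod·A_ann = 21960 lbf − 1951 lbf

F ≈ 20000 lbf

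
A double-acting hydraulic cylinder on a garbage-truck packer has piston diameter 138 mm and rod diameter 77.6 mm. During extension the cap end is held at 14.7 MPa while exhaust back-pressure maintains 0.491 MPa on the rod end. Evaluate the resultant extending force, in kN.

Cap-side area A_cap = π/4 × (138 mm)² = 14960 mm^2
Rod-side annular area A_ann = π/4 × (138² − 77.6²) = 10230 mm^2
Net thrust = P_cap·A_cap − P_rod·A_ann = 219.9 kN − 5.022 kN

F ≈ 215 kN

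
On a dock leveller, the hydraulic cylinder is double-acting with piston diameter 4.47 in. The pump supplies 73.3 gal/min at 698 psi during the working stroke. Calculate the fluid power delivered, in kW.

W ≈ 22.3 kW

Hydraulic power = P × Q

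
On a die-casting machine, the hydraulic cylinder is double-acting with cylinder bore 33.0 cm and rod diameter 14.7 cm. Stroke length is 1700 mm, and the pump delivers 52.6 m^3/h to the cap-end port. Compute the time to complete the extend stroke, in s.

t ≈ 9.95 s

Cap-side area A_cap = π/4 × (33.0 cm)² = 855.3 cm^2
Swept volume V = A × L; t = V / Q = A·L / Q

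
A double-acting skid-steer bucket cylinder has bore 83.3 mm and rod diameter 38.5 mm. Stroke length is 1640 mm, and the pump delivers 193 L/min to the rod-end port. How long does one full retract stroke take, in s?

Rod-side annular area A_ann = π/4 × (83.3² − 38.5²) = 4286 mm^2
Swept volume V = A × L; t = V / Q = A·L / Q

t ≈ 2.19 s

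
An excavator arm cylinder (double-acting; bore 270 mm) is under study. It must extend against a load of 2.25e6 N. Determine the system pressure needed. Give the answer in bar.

P ≈ 393 bar

Cap-side area A_cap = π/4 × (270 mm)² = 57260 mm^2
P = F / A = 2.25e6 N / A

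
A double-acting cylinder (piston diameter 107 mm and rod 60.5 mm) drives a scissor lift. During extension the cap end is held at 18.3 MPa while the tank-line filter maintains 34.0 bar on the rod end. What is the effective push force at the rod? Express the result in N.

Cap-side area A_cap = π/4 × (107 mm)² = 8992 mm^2
Rod-side annular area A_ann = π/4 × (107² − 60.5²) = 6117 mm^2
Net thrust = P_cap·A_cap − P_rod·A_ann = 1.646e5 N − 20800 N

F ≈ 1.44e5 N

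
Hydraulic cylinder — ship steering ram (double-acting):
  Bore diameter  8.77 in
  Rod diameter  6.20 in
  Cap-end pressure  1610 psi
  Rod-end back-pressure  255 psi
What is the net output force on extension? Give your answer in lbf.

Cap-side area A_cap = π/4 × (8.77 in)² = 60.41 in^2
Rod-side annular area A_ann = π/4 × (8.77² − 6.20²) = 30.22 in^2
Net thrust = P_cap·A_cap − P_rod·A_ann = 97260 lbf − 7705 lbf

F ≈ 89600 lbf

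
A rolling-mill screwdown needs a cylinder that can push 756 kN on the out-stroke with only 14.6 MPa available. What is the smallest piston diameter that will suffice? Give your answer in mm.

D ≈ 257 mm

Extension force acts on the full piston face: F = P × (π/4)D².
D = √(4F / (πP)) = √(4 × 756 kN / (π × 14.6 MPa))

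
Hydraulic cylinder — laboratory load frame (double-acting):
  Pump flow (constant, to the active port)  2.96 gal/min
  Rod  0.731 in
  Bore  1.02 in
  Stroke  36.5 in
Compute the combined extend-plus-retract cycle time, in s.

t ≈ 3.89 s

Cap-side area A_cap = π/4 × (1.02 in)² = 0.8171 in^2
Rod-side annular area A_ann = π/4 × (1.02² − 0.731²) = 0.3974 in^2
t_ext = A_cap·L/Q = 2.617 s
t_ret = A_ann·L/Q = 1.273 s
t_cycle = t_ext + t_ret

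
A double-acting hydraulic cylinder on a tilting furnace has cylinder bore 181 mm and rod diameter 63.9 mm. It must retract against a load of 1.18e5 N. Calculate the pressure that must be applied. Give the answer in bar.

P ≈ 52.4 bar

Rod-side annular area A_ann = π/4 × (181² − 63.9²) = 22520 mm^2
Retraction: pressure acts on the annular area.
P = F / A = 1.18e5 N / A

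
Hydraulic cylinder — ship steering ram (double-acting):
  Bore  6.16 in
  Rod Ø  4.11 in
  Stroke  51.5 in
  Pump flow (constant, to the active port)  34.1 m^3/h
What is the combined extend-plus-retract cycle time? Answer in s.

t ≈ 4.13 s

Cap-side area A_cap = π/4 × (6.16 in)² = 29.80 in^2
Rod-side annular area A_ann = π/4 × (6.16² − 4.11²) = 16.54 in^2
t_ext = A_cap·L/Q = 2.655 s
t_ret = A_ann·L/Q = 1.473 s
t_cycle = t_ext + t_ret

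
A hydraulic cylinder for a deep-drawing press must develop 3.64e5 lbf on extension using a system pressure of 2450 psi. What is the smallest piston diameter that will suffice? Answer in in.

Extension force acts on the full piston face: F = P × (π/4)D².
D = √(4F / (πP)) = √(4 × 3.64e5 lbf / (π × 2450 psi))

D ≈ 13.8 in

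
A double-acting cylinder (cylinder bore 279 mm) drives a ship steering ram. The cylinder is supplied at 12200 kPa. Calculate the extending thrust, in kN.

F ≈ 746 kN

Cap-side area A_cap = π/4 × (279 mm)² = 61140 mm^2
F = P × A_cap = 12200 kPa × A_cap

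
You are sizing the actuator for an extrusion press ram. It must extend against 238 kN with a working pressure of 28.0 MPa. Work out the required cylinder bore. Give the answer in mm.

Extension force acts on the full piston face: F = P × (π/4)D².
D = √(4F / (πP)) = √(4 × 238 kN / (π × 28.0 MPa))

D ≈ 104 mm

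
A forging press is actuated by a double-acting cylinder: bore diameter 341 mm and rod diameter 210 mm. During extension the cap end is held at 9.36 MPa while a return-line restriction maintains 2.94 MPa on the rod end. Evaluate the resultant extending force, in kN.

Cap-side area A_cap = π/4 × (341 mm)² = 91330 mm^2
Rod-side annular area A_ann = π/4 × (341² − 210²) = 56690 mm^2
Net thrust = P_cap·A_cap − P_rod·A_ann = 854.8 kN − 166.7 kN

F ≈ 688 kN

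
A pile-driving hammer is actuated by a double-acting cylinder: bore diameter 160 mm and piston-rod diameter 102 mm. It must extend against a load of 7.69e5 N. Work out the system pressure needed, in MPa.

Cap-side area A_cap = π/4 × (160 mm)² = 20110 mm^2
P = F / A = 7.69e5 N / A

P ≈ 38.2 MPa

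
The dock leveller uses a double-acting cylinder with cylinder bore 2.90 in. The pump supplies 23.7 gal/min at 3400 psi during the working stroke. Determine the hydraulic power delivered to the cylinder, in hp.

Hydraulic power = P × Q

W ≈ 47.0 hp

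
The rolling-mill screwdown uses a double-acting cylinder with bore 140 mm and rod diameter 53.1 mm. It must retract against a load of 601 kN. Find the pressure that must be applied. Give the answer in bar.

Rod-side annular area A_ann = π/4 × (140² − 53.1²) = 13180 mm^2
Retraction: pressure acts on the annular area.
P = F / A = 601 kN / A

P ≈ 456 bar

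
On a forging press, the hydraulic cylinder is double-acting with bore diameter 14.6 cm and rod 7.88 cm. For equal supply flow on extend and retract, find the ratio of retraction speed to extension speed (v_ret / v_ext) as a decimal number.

Cap-side area A_cap = π/4 × (14.6 cm)² = 167.4 cm^2
Rod-side annular area A_ann = π/4 × (14.6² − 7.88²) = 118.6 cm^2
For equal Q, v ∝ 1/A, so v_ret/v_ext = A_cap/A_ann.

v_ret/v_ext ≈ 1.41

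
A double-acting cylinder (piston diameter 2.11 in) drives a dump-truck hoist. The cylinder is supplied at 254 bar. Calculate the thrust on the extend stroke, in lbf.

Cap-side area A_cap = π/4 × (2.11 in)² = 3.497 in^2
F = P × A_cap = 254 bar × A_cap

F ≈ 12900 lbf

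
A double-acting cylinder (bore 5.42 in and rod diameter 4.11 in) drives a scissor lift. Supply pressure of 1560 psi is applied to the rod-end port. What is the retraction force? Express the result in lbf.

F ≈ 15300 lbf

Rod-side annular area A_ann = π/4 × (5.42² − 4.11²) = 9.805 in^2
On retraction the pressure acts on the annular area (bore minus rod).
F = P × A_ann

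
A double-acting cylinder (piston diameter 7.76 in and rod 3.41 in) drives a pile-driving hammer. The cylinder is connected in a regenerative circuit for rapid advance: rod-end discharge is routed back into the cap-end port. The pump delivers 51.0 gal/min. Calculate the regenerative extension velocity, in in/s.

v ≈ 21.5 in/s

In regeneration the rod-end outflow joins the pump flow into the cap end, so the net volume the pump must supply per unit advance equals the rod cross-section area.
Rod cross-section A_rod = π/4 × (3.41 in)² = 9.133 in^2
v = Q_pump / A_rod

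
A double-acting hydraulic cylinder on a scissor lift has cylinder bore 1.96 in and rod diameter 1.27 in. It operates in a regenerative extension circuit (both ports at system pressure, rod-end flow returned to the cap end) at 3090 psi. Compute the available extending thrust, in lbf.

F ≈ 3910 lbf

With equal pressure on both faces, forces on the annular region cancel; the net push is pressure × rod cross-section.
Rod cross-section A_rod = π/4 × (1.27 in)² = 1.267 in^2
F = P × A_rod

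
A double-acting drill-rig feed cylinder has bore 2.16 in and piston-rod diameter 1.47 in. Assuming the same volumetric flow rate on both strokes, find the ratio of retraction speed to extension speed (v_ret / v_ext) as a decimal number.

Cap-side area A_cap = π/4 × (2.16 in)² = 3.664 in^2
Rod-side annular area A_ann = π/4 × (2.16² − 1.47²) = 1.967 in^2
For equal Q, v ∝ 1/A, so v_ret/v_ext = A_cap/A_ann.

v_ret/v_ext ≈ 1.86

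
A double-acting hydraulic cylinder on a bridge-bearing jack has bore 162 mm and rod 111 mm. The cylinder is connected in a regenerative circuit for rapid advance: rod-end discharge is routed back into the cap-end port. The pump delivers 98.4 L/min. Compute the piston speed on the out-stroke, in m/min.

In regeneration the rod-end outflow joins the pump flow into the cap end, so the net volume the pump must supply per unit advance equals the rod cross-section area.
Rod cross-section A_rod = π/4 × (111 mm)² = 9677 mm^2
v = Q_pump / A_rod

v ≈ 10.2 m/min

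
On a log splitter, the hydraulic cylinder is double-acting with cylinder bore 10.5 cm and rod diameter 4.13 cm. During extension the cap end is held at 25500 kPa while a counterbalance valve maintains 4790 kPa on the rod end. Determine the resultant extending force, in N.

F ≈ 1.86e5 N

Cap-side area A_cap = π/4 × (10.5 cm)² = 86.59 cm^2
Rod-side annular area A_ann = π/4 × (10.5² − 4.13²) = 73.19 cm^2
Net thrust = P_cap·A_cap − P_rod·A_ann = 2.208e5 N − 35060 N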